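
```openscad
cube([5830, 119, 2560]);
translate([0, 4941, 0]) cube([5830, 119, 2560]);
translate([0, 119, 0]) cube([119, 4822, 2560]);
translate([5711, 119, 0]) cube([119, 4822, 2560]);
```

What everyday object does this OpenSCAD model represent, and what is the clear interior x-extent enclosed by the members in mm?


A house (or room) frame. The interior width is 5592 mm.

Four 2560 mm walls enclosing a rectangle with no floor or roof — a room or house frame. Outside width is 5830 mm and wall thickness is 119 mm, so the interior width is 5830 − 2 × 119 = 5592 mm.


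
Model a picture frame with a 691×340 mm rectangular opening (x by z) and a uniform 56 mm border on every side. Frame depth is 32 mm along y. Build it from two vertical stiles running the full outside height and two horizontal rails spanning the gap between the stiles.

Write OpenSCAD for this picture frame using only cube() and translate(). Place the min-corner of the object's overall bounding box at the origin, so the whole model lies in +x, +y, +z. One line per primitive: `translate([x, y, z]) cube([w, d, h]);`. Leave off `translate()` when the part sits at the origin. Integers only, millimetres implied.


cube([56, 32, 452]);
translate([747, 0, 0]) cube([56, 32, 452]);
translate([56, 0, 0]) cube([691, 32, 56]);
translate([56, 0, 396]) cube([691, 32, 56]);


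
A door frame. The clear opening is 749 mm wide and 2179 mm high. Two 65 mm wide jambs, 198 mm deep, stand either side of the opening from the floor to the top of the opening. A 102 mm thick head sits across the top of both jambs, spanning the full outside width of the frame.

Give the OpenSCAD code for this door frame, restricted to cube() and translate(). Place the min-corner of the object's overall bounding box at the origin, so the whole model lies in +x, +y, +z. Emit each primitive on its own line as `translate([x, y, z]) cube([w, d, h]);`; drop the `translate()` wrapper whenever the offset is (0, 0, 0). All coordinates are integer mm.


cube([65, 198, 2179]);
translate([814, 0, 0]) cube([65, 198, 2179]);
translate([0, 0, 2179]) cube([879, 198, 102]);


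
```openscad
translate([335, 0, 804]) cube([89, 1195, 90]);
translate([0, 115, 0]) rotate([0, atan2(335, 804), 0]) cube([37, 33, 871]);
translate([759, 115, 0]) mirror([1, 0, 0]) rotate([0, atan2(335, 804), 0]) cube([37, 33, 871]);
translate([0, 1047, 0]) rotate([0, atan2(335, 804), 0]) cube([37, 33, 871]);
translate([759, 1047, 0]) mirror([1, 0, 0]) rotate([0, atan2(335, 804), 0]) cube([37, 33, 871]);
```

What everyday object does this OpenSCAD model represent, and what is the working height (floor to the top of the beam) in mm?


A sawhorse. The overall height is 894 mm.

A beam across two mirrored pairs of raked legs — a sawhorse. The beam's underside is at z = 804 (matching the legs' vertical rise in atan2(335, 804)) and the beam is 90 mm tall, so its top is at 804 + 90 = 894 mm. The raked legs top out at the beam's underside, so that is the highest point.


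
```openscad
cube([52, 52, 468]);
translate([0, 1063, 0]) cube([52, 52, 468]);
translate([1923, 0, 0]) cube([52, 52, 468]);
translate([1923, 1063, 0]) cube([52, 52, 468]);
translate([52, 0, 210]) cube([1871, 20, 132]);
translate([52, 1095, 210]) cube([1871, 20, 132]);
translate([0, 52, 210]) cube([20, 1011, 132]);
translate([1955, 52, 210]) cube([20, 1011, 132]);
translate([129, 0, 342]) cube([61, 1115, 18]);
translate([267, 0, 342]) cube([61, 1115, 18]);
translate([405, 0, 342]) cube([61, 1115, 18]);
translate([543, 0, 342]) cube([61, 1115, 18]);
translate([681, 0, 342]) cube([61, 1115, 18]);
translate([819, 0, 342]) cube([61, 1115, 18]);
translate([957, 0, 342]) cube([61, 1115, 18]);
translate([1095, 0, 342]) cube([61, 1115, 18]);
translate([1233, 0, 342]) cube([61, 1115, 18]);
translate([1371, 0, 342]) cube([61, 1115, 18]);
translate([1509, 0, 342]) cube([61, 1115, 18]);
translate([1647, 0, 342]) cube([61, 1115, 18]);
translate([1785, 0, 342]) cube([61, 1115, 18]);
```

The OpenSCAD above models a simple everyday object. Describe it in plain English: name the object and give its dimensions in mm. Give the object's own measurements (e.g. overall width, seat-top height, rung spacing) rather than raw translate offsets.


A bed frame 1975 mm long (x) by 1115 mm wide (y). Four 52×52 mm corner posts, 468 mm tall, at the corners of the footprint. Four rails of 20 mm thickness and 132 mm height run between adjacent posts with their undersides at z = 210 mm, their outer faces flush with the outside of the frame (the two x-running rails run between the posts' inner faces; the two y-running rails run between the posts' inner faces). 13 slats, each 61 mm wide (x) and 18 mm thick, lie across the top of the two x-running rails, running the full 1115 mm width of the frame in y; along x they sit between the end posts with a 77 mm gap after the −x posts and between neighbouring slats and before the +x posts.


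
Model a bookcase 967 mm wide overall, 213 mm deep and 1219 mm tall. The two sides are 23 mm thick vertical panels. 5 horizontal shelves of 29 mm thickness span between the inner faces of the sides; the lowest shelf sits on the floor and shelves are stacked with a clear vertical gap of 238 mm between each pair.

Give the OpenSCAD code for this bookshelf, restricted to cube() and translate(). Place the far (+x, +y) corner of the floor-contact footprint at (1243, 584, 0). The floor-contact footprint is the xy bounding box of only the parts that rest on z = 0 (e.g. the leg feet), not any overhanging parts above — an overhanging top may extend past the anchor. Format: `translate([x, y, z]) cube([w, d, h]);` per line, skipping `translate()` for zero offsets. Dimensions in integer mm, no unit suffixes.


translate([276, 371, 0]) cube([23, 213, 1219]);
translate([1220, 371, 0]) cube([23, 213, 1219]);
translate([299, 371, 0]) cube([921, 213, 29]);
translate([299, 371, 267]) cube([921, 213, 29]);
translate([299, 371, 534]) cube([921, 213, 29]);
translate([299, 371, 801]) cube([921, 213, 29]);
translate([299, 371, 1068]) cube([921, 213, 29]);


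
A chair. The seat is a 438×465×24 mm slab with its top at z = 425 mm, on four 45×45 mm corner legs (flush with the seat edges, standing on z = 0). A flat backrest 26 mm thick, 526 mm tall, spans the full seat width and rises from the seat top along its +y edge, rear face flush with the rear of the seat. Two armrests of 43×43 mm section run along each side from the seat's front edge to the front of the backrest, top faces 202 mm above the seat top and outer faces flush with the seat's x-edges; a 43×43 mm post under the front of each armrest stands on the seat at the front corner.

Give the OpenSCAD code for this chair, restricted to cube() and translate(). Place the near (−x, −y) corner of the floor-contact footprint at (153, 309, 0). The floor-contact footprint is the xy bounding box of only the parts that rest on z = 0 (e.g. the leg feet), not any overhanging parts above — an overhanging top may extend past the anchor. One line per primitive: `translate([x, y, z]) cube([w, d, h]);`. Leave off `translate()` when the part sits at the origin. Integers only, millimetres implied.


translate([153, 309, 401]) cube([438, 465, 24]);
translate([153, 309, 0]) cube([45, 45, 401]);
translate([546, 309, 0]) cube([45, 45, 401]);
translate([153, 729, 0]) cube([45, 45, 401]);
translate([546, 729, 0]) cube([45, 45, 401]);
translate([153, 748, 425]) cube([438, 26, 526]);
translate([153, 309, 584]) cube([43, 439, 43]);
translate([548, 309, 584]) cube([43, 439, 43]);
translate([153, 309, 425]) cube([43, 43, 159]);
translate([548, 309, 425]) cube([43, 43, 159]);


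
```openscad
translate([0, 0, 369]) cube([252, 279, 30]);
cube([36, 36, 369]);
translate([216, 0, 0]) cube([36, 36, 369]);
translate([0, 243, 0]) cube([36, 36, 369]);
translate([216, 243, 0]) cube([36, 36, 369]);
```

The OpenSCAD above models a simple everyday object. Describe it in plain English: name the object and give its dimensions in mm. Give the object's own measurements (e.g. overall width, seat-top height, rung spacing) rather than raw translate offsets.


A simple wooden stool: a rectangular seat 252 mm (x) by 279 mm (y), 30 mm thick, top face at z = 399 mm, on four square legs, each 36×36 mm in cross-section. The legs rest on z = 0, each flush with a corner of the seat.


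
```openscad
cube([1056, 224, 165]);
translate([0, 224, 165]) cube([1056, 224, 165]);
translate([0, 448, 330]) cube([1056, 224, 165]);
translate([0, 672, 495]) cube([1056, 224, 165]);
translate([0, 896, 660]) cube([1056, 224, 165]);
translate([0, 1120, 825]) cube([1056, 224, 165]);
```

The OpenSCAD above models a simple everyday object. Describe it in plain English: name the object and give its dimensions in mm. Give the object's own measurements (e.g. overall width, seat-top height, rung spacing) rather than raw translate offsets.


A straight staircase of 6 solid steps. Each step is 1056 mm wide (x), 224 mm deep (y, the going) and 165 mm tall (the rise). The first step rests on the floor; each subsequent step sits one going further in +y and one rise higher in +z, directly behind and above the previous step with no overlap.


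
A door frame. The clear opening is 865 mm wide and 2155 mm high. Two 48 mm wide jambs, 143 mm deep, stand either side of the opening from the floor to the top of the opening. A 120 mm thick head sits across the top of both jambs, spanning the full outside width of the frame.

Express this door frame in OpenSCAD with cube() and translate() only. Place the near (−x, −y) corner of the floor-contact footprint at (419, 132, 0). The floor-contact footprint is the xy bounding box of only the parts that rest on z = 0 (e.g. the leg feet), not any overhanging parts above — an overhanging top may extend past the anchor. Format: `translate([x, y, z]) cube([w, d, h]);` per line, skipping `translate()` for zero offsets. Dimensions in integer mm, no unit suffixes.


translate([419, 132, 0]) cube([48, 143, 2155]);
translate([1332, 132, 0]) cube([48, 143, 2155]);
translate([419, 132, 2155]) cube([961, 143, 120]);


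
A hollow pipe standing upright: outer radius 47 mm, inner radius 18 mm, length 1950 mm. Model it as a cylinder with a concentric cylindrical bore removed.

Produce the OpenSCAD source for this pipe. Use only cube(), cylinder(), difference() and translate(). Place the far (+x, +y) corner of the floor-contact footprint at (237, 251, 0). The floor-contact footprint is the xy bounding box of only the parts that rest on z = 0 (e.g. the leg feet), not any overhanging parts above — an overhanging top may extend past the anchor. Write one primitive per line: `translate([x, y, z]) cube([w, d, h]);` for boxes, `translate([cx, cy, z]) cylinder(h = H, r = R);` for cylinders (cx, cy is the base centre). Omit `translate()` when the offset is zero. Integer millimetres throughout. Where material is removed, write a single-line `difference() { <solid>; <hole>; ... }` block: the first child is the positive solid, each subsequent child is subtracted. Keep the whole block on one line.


difference() { translate([190, 204, 0]) cylinder(h = 1950, r = 47); translate([190, 204, 0]) cylinder(h = 1950, r = 18); }


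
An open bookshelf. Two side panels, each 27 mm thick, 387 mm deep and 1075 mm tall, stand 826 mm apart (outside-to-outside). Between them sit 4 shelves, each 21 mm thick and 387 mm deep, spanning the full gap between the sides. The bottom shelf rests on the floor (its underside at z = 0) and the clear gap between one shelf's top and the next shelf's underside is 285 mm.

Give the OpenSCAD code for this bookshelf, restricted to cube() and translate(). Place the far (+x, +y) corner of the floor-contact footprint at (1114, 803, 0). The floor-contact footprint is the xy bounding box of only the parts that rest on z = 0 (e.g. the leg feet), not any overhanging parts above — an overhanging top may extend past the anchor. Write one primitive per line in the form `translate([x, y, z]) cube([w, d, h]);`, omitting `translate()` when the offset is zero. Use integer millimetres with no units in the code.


translate([288, 416, 0]) cube([27, 387, 1075]);
translate([1087, 416, 0]) cube([27, 387, 1075]);
translate([315, 416, 0]) cube([772, 387, 21]);
translate([315, 416, 306]) cube([772, 387, 21]);
translate([315, 416, 612]) cube([772, 387, 21]);
translate([315, 416, 918]) cube([772, 387, 21]);


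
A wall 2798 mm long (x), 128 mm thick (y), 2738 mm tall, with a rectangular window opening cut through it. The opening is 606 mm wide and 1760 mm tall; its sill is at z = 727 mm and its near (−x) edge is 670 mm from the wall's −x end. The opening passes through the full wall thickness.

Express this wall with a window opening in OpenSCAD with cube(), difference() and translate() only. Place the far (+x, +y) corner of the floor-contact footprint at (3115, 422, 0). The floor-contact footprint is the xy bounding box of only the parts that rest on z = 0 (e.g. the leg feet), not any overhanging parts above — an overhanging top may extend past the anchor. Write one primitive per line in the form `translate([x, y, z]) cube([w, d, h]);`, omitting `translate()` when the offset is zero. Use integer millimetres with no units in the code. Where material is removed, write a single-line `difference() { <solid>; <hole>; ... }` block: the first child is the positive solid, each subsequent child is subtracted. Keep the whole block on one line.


difference() { translate([317, 294, 0]) cube([2798, 128, 2738]); translate([987, 294, 727]) cube([606, 128, 1760]); }


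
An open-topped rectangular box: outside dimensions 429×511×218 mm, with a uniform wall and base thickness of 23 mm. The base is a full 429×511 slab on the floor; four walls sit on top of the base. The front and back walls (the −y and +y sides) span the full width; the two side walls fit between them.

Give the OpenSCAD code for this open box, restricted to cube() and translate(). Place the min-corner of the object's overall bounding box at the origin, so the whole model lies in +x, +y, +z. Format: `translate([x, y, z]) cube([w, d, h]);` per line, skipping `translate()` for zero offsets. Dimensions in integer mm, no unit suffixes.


cube([429, 511, 23]);
translate([0, 0, 23]) cube([429, 23, 195]);
translate([0, 488, 23]) cube([429, 23, 195]);
translate([0, 23, 23]) cube([23, 465, 195]);
translate([406, 23, 23]) cube([23, 465, 195]);


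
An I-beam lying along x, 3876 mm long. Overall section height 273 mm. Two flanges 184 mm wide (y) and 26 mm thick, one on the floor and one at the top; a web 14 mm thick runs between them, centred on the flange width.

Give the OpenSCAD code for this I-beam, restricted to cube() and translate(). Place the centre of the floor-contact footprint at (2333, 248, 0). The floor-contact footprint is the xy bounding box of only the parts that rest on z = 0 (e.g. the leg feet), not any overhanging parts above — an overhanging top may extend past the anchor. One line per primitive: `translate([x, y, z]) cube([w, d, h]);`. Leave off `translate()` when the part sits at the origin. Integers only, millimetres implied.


translate([395, 156, 0]) cube([3876, 184, 26]);
translate([395, 241, 26]) cube([3876, 14, 221]);
translate([395, 156, 247]) cube([3876, 184, 26]);


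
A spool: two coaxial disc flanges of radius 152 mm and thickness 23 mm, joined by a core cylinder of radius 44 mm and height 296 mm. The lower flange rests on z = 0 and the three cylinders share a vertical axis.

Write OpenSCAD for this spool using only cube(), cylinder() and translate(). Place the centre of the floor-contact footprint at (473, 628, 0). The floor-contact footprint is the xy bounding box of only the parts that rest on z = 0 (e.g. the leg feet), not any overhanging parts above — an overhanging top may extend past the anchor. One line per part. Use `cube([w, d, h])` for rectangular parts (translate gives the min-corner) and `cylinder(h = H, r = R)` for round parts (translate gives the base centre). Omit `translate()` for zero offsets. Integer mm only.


translate([473, 628, 0]) cylinder(h = 23, r = 152);
translate([473, 628, 23]) cylinder(h = 296, r = 44);
translate([473, 628, 319]) cylinder(h = 23, r = 152);


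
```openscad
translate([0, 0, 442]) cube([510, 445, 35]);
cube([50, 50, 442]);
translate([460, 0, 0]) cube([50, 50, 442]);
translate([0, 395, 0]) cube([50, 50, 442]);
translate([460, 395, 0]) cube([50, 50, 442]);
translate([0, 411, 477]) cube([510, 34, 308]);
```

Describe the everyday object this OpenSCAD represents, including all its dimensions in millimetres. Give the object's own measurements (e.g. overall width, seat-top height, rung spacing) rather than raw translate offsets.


A chair. The seat is a 510×445×35 mm slab with its top at z = 477 mm, on four 50×50 mm corner legs (flush with the seat edges, standing on z = 0). A flat backrest 34 mm thick, 308 mm tall, spans the full seat width and rises from the seat top along its +y edge, rear face flush with the rear of the seat.


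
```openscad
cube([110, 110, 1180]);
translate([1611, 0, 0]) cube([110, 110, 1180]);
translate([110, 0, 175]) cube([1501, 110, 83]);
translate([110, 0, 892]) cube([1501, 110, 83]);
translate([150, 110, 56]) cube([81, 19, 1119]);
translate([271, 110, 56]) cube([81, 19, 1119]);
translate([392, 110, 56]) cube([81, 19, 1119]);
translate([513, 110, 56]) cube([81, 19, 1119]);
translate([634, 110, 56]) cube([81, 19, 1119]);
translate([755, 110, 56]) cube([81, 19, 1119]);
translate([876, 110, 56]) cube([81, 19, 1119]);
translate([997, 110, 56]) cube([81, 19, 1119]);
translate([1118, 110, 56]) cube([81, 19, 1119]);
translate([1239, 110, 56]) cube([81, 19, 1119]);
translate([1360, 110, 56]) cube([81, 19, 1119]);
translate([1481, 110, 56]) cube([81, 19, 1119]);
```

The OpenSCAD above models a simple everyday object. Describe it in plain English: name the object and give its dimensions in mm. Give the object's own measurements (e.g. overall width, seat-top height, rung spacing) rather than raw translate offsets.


A fence section. Two 110×110 mm posts, 1180 mm tall, stand on the floor with a clear span of 1501 mm between their inner faces. Two horizontal rails of 110×83 mm section span the gap between the posts with their undersides at z = 175 mm and z = 892 mm, flush with the posts' −y face. 12 pickets, each 81 mm wide, 19 mm thick and 1119 mm tall, are fixed to the +y face of the rails with their bottoms at z = 56 mm, spaced across the span with a 40 mm gap after the −x post and between neighbouring pickets, with 49 mm left before the +x post.


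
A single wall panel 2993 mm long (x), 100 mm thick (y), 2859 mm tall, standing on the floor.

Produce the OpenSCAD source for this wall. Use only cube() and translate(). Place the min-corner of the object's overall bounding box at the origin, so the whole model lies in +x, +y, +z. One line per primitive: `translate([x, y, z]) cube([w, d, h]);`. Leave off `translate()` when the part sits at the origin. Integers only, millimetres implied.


cube([2993, 100, 2859]);


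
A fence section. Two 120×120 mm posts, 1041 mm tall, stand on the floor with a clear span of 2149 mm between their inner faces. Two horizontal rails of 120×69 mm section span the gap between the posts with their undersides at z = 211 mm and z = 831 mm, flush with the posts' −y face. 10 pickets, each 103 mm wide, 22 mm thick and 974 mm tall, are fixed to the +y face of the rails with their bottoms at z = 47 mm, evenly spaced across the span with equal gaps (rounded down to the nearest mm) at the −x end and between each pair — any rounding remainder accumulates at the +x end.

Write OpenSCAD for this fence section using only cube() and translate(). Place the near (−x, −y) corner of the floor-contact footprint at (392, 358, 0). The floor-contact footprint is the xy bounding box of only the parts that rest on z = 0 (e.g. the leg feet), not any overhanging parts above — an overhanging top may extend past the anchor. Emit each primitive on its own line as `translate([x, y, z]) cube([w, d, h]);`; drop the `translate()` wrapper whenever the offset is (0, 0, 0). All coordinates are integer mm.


translate([392, 358, 0]) cube([120, 120, 1041]);
translate([2661, 358, 0]) cube([120, 120, 1041]);
translate([512, 358, 211]) cube([2149, 120, 69]);
translate([512, 358, 831]) cube([2149, 120, 69]);
translate([613, 478, 47]) cube([103, 22, 974]);
translate([817, 478, 47]) cube([103, 22, 974]);
translate([1021, 478, 47]) cube([103, 22, 974]);
translate([1225, 478, 47]) cube([103, 22, 974]);
translate([1429, 478, 47]) cube([103, 22, 974]);
translate([1633, 478, 47]) cube([103, 22, 974]);
translate([1837, 478, 47]) cube([103, 22, 974]);
translate([2041, 478, 47]) cube([103, 22, 974]);
translate([2245, 478, 47]) cube([103, 22, 974]);
translate([2449, 478, 47]) cube([103, 22, 974]);


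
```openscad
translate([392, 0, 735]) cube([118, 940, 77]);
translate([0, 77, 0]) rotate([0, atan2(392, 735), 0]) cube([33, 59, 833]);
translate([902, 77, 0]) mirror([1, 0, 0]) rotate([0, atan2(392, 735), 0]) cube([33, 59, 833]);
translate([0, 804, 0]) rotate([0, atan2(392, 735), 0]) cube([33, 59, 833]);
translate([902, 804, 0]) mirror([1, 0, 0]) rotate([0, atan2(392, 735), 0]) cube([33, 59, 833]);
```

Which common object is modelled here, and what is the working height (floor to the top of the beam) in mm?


A sawhorse. The overall height is 812 mm.

A beam across two mirrored pairs of raked legs — a sawhorse. The beam's underside is at z = 735 (matching the legs' vertical rise in atan2(392, 735)) and the beam is 77 mm tall, so its top is at 735 + 77 = 812 mm. The raked legs top out at the beam's underside, so that is the highest point.


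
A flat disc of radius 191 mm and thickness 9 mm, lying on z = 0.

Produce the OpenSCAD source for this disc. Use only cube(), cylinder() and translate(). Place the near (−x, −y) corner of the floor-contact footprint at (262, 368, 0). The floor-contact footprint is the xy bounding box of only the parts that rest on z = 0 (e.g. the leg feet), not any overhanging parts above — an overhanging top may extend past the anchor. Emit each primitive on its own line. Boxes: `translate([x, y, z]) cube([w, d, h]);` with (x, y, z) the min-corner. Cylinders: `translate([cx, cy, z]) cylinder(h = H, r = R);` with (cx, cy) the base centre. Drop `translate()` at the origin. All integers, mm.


translate([453, 559, 0]) cylinder(h = 9, r = 191);


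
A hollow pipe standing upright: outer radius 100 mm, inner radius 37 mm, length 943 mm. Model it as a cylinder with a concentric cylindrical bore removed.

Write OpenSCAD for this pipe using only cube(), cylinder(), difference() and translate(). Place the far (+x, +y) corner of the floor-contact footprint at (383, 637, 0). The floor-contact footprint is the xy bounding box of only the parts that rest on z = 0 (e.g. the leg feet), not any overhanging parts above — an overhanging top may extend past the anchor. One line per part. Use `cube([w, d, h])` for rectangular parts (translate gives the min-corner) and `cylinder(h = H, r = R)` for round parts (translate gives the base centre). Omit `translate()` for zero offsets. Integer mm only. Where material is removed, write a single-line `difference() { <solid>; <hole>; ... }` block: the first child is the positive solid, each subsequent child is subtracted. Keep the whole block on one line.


difference() { translate([283, 537, 0]) cylinder(h = 943, r = 100); translate([283, 537, 0]) cylinder(h = 943, r = 37); }


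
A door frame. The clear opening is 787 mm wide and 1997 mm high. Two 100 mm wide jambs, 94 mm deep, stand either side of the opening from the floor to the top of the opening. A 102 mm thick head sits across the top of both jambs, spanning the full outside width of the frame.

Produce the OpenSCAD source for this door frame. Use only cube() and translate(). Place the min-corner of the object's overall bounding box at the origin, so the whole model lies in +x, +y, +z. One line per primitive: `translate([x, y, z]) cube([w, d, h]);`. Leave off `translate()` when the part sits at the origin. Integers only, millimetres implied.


cube([100, 94, 1997]);
translate([887, 0, 0]) cube([100, 94, 1997]);
translate([0, 0, 1997]) cube([987, 94, 102]);


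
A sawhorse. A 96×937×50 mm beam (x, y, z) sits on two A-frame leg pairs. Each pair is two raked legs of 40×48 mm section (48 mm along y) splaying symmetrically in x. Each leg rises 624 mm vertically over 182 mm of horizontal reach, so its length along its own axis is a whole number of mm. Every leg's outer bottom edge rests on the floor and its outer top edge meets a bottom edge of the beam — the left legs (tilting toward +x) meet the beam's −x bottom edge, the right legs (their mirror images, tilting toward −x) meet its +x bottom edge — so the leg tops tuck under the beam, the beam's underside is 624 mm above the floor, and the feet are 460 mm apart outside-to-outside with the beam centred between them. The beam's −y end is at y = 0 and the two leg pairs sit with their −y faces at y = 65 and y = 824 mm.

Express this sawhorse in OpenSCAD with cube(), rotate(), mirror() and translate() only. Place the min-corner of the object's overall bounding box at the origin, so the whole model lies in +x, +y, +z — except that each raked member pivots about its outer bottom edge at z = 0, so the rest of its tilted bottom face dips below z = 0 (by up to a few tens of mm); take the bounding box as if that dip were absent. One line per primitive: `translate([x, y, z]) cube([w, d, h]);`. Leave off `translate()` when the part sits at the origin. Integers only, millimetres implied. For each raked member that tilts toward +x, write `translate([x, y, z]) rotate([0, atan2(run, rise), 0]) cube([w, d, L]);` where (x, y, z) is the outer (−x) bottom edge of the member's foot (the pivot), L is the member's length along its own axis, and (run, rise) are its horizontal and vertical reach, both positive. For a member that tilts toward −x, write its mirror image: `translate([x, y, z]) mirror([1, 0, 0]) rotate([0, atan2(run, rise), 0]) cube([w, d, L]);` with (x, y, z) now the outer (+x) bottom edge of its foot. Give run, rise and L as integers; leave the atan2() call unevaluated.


translate([182, 0, 624]) cube([96, 937, 50]);
translate([0, 65, 0]) rotate([0, atan2(182, 624), 0]) cube([40, 48, 650]);
translate([460, 65, 0]) mirror([1, 0, 0]) rotate([0, atan2(182, 624), 0]) cube([40, 48, 650]);
translate([0, 824, 0]) rotate([0, atan2(182, 624), 0]) cube([40, 48, 650]);
translate([460, 824, 0]) mirror([1, 0, 0]) rotate([0, atan2(182, 624), 0]) cube([40, 48, 650]);


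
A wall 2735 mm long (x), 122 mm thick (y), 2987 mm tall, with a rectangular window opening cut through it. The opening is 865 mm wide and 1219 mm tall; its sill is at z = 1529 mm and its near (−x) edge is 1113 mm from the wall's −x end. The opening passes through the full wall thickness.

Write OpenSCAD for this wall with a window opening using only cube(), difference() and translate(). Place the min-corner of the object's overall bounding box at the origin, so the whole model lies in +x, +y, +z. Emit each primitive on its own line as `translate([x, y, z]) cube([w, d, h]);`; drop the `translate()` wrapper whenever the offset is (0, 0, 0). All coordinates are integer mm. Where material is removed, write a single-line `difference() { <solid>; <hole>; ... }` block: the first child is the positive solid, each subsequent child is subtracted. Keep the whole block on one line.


difference() { cube([2735, 122, 2987]); translate([1113, 0, 1529]) cube([865, 122, 1219]); }


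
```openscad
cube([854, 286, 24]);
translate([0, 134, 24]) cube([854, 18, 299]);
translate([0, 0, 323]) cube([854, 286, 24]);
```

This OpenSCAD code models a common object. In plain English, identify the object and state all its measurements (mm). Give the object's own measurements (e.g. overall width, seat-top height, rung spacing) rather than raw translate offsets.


An I-beam lying along x, 854 mm long. Overall section height 347 mm. Two flanges 286 mm wide (y) and 24 mm thick, one on the floor and one at the top; a web 18 mm thick runs between them, centred on the flange width.


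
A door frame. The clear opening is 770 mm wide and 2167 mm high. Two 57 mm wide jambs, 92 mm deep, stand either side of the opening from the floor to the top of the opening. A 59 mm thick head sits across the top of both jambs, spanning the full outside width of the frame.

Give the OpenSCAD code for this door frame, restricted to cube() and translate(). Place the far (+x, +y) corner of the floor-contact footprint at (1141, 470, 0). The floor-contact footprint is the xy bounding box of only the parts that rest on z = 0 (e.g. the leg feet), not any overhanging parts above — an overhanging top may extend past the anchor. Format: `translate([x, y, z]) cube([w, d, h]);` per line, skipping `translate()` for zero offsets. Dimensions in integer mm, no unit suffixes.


translate([257, 378, 0]) cube([57, 92, 2167]);
translate([1084, 378, 0]) cube([57, 92, 2167]);
translate([257, 378, 2167]) cube([884, 92, 59]);


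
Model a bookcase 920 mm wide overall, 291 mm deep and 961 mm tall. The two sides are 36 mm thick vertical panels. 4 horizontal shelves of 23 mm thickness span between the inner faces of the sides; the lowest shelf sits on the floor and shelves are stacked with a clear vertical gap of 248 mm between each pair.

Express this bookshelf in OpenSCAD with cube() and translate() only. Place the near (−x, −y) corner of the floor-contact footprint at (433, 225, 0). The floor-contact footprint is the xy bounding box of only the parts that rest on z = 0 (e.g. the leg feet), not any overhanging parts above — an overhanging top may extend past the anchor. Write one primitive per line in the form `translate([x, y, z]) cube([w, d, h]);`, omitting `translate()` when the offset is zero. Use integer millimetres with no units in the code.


translate([433, 225, 0]) cube([36, 291, 961]);
translate([1317, 225, 0]) cube([36, 291, 961]);
translate([469, 225, 0]) cube([848, 291, 23]);
translate([469, 225, 271]) cube([848, 291, 23]);
translate([469, 225, 542]) cube([848, 291, 23]);
translate([469, 225, 813]) cube([848, 291, 23]);


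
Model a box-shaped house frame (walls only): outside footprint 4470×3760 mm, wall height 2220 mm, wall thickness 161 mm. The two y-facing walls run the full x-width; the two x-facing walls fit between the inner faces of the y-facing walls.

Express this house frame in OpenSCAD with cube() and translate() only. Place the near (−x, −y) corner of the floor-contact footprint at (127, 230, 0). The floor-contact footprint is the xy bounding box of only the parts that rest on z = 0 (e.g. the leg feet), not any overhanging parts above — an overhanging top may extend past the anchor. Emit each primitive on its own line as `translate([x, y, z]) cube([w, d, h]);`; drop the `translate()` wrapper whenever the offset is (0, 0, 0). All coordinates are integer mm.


translate([127, 230, 0]) cube([4470, 161, 2220]);
translate([127, 3829, 0]) cube([4470, 161, 2220]);
translate([127, 391, 0]) cube([161, 3438, 2220]);
translate([4436, 391, 0]) cube([161, 3438, 2220]);


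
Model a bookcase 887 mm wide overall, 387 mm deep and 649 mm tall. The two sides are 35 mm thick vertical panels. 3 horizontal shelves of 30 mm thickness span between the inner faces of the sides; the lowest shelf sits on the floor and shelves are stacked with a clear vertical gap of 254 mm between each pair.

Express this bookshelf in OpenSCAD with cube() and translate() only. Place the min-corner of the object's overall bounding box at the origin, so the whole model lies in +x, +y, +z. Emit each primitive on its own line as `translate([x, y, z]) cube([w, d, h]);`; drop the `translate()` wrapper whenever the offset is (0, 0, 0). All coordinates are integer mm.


cube([35, 387, 649]);
translate([852, 0, 0]) cube([35, 387, 649]);
translate([35, 0, 0]) cube([817, 387, 30]);
translate([35, 0, 284]) cube([817, 387, 30]);
translate([35, 0, 568]) cube([817, 387, 30]);


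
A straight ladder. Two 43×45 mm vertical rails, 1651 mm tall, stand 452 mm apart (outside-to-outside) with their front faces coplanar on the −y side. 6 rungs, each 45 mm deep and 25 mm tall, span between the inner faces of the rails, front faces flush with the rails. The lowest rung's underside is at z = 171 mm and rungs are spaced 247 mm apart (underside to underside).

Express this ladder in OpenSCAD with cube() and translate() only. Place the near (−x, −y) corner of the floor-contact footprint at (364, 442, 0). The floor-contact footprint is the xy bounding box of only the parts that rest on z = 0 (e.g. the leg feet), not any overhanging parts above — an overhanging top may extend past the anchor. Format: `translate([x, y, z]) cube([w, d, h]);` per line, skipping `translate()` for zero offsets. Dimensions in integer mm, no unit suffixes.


// rung span = 452 - 2*43 = 366
// rung[k] z = 171 + k*247
translate([364, 442, 0]) cube([43, 45, 1651]);
translate([773, 442, 0]) cube([43, 45, 1651]);
translate([407, 442, 171]) cube([366, 45, 25]);
translate([407, 442, 418]) cube([366, 45, 25]);
translate([407, 442, 665]) cube([366, 45, 25]);
translate([407, 442, 912]) cube([366, 45, 25]);
translate([407, 442, 1159]) cube([366, 45, 25]);
translate([407, 442, 1406]) cube([366, 45, 25]);


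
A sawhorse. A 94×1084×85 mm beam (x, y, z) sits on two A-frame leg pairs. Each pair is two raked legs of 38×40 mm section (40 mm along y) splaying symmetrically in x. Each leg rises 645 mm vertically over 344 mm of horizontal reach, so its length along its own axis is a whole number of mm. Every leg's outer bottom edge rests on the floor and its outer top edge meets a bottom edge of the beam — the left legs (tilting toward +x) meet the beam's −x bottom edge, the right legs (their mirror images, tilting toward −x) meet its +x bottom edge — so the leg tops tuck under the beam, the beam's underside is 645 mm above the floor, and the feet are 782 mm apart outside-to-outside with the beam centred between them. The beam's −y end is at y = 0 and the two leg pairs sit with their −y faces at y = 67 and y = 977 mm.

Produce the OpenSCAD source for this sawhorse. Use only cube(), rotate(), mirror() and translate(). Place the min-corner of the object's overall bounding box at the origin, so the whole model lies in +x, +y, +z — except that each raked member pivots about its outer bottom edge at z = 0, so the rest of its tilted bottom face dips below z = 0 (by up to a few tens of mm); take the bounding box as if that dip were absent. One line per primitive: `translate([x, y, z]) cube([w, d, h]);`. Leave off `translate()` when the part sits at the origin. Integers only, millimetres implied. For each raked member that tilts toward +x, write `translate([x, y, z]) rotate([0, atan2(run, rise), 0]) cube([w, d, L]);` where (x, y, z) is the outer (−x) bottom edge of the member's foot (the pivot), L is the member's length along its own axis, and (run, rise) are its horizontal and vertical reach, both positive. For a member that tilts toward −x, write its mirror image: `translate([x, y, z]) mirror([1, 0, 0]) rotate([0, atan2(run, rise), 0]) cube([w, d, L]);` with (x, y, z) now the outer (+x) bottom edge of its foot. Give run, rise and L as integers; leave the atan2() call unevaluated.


// leg length = √(344² + 645²) = 731
// right-leg outer foot x = 2·344 + 94 = 782
// beam min-corner = (344, 0, 645)
translate([344, 0, 645]) cube([94, 1084, 85]);
translate([0, 67, 0]) rotate([0, atan2(344, 645), 0]) cube([38, 40, 731]);
translate([782, 67, 0]) mirror([1, 0, 0]) rotate([0, atan2(344, 645), 0]) cube([38, 40, 731]);
translate([0, 977, 0]) rotate([0, atan2(344, 645), 0]) cube([38, 40, 731]);
translate([782, 977, 0]) mirror([1, 0, 0]) rotate([0, atan2(344, 645), 0]) cube([38, 40, 731]);


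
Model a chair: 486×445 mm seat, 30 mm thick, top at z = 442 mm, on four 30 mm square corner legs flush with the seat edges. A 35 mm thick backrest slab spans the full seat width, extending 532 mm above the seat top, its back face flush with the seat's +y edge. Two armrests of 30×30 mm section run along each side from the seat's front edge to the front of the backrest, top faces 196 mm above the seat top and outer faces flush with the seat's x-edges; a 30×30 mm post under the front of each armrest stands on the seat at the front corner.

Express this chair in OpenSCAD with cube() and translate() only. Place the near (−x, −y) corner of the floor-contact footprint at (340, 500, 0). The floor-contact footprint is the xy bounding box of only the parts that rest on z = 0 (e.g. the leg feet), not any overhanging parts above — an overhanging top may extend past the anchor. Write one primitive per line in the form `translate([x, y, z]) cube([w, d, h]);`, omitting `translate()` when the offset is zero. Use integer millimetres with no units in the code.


// leg_h = 442 - 30 = 412
// arm post h = 196 - 30 = 166
translate([340, 500, 412]) cube([486, 445, 30]);
translate([340, 500, 0]) cube([30, 30, 412]);
translate([796, 500, 0]) cube([30, 30, 412]);
translate([340, 915, 0]) cube([30, 30, 412]);
translate([796, 915, 0]) cube([30, 30, 412]);
translate([340, 910, 442]) cube([486, 35, 532]);
translate([340, 500, 608]) cube([30, 410, 30]);
translate([796, 500, 608]) cube([30, 410, 30]);
translate([340, 500, 442]) cube([30, 30, 166]);
translate([796, 500, 442]) cube([30, 30, 166]);


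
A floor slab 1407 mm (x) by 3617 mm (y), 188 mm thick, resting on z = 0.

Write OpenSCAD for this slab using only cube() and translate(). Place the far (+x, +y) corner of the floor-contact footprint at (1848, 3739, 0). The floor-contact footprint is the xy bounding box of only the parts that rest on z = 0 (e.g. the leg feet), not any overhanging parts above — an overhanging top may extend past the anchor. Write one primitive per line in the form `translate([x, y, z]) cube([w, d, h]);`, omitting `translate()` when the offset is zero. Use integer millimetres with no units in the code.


translate([441, 122, 0]) cube([1407, 3617, 188]);


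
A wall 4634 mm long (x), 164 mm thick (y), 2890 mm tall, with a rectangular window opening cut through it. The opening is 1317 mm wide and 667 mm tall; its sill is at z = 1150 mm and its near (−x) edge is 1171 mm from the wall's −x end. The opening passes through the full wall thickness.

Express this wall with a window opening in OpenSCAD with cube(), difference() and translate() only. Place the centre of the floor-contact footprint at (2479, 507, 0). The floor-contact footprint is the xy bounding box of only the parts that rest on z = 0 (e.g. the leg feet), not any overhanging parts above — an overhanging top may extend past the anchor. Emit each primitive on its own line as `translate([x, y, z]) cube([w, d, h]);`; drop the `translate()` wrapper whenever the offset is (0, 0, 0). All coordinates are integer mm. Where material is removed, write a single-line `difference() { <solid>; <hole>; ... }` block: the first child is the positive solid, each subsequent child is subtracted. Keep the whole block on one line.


difference() { translate([162, 425, 0]) cube([4634, 164, 2890]); translate([1333, 425, 1150]) cube([1317, 164, 667]); }


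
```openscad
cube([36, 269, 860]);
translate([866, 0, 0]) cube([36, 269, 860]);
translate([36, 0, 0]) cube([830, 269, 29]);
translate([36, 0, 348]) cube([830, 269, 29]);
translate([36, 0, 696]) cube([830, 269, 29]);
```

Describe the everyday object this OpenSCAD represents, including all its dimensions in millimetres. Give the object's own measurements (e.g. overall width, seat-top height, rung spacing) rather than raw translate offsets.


An open bookshelf. Two side panels, each 36 mm thick, 269 mm deep and 860 mm tall, stand 902 mm apart (outside-to-outside). Between them sit 3 shelves, each 29 mm thick and 269 mm deep, spanning the full gap between the sides. The bottom shelf rests on the floor (its underside at z = 0) and the clear gap between one shelf's top and the next shelf's underside is 319 mm.


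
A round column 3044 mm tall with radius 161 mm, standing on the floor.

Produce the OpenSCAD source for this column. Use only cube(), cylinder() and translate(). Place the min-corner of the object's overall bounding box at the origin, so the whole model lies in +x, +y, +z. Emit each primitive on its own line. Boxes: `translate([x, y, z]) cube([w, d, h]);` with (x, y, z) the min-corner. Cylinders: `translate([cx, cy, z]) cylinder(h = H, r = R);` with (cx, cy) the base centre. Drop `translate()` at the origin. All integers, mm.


translate([161, 161, 0]) cylinder(h = 3044, r = 161);
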